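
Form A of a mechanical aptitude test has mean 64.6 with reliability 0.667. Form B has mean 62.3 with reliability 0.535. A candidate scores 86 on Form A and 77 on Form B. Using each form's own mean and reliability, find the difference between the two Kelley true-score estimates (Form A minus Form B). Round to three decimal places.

T̂_A = 0.667(86) + 0.333(64.6) = 78.87380
T̂_B = 0.535(77) + 0.465(62.3) = 70.16450
T̂_A − T̂_B = 8.70930

8.709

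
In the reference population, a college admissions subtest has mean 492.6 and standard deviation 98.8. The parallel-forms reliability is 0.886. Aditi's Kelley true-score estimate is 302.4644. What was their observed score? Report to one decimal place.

T̂ = ρX + (1 − ρ)μ  ⇒  X = (T̂ − (1 − ρ)μ) / ρ
X = (302.4644 − 0.114 × 492.6) / 0.886 = (302.4644 − 56.1564) / 0.886 = 246.3080 / 0.886 = 278.000

278.0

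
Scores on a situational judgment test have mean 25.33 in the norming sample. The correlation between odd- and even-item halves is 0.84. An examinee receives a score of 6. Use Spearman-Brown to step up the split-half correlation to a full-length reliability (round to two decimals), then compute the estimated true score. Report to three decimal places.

7.740

Spearman-Brown: ρ = 2r/(1 + r) = 2(0.84)/(1 + 0.84) = 1.680/1.84 = 0.9130 → 0.91
Regress the observed score toward the mean by the unreliability: T̂ = 0.91·6 + 0.09·25.33 = 5.46 + 2.2797 = 7.7397.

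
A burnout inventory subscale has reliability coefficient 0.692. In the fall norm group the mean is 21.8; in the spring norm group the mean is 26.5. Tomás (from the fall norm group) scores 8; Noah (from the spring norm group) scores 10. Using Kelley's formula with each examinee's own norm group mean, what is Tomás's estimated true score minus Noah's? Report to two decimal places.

-2.83

T̂_Tomás = 0.692(8) + 0.308(21.8) = 12.2504
T̂_Noah = 0.692(10) + 0.308(26.5) = 15.0820
Difference = 12.2504 − 15.0820 = -2.8316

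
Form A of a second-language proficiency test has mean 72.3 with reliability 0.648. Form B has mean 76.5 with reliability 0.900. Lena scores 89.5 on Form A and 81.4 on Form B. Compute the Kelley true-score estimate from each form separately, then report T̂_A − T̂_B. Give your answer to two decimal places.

2.54

T̂_A = 0.648(89.5) + 0.352(72.3) = 83.4456
T̂_B = 0.900(81.4) + 0.100(76.5) = 80.9100
T̂_A − T̂_B = 2.5356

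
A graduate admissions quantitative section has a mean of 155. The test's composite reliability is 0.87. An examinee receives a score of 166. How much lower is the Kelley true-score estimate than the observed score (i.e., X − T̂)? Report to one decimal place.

T̂ = ρX + (1 − ρ)μ
  = 0.87 × 166 + 0.13 × 155
  = 144.42 + 20.15
  = 164.570
  ≈ 164.57
X − T̂ = 166 − 164.57 = 1.43 → 1.4

1.4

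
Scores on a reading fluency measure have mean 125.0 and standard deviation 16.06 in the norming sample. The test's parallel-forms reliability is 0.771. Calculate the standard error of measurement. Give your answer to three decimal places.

7.685

SEM = SD · √(1 − ρ) = 16.06 × √0.229 = 16.06 × 0.4785 = 7.6853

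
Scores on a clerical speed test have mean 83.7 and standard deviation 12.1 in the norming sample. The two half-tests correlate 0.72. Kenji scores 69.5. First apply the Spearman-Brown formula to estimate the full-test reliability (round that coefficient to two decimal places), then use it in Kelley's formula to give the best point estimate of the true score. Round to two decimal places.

71.77

Spearman-Brown: ρ = 2r/(1 + r) = 2(0.72)/(1 + 0.72) = 1.440/1.72 = 0.8372 → 0.84
T̂ = 0.84(69.5) + 0.16(83.7) = 58.380 + 13.392 = 71.772 → 71.77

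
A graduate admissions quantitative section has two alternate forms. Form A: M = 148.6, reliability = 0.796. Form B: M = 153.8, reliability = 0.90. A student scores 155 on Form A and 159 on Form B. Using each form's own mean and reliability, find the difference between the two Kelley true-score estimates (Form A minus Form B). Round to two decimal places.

-4.79

T̂_A = 0.796(155) + 0.204(148.6) = 153.6944
T̂_B = 0.90(159) + 0.10(153.8) = 158.4800
T̂_A − T̂_B = -4.7856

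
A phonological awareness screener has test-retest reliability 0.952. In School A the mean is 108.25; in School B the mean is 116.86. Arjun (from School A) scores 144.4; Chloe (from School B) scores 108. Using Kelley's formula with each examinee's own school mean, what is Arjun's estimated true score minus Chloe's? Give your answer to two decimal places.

34.24

T̂_Arjun = 0.952(144.4) + 0.048(108.25) = 142.6648
T̂_Chloe = 0.952(108) + 0.048(116.86) = 108.4253
Difference = 142.6648 − 108.4253 = 34.2395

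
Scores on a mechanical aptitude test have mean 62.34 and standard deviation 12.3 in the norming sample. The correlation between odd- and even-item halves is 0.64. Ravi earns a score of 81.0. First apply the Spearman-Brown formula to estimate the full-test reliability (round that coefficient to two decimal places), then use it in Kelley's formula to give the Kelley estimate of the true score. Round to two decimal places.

76.89

Spearman-Brown: ρ = 2r/(1 + r) = 2(0.64)/(1 + 0.64) = 1.280/1.64 = 0.7805 → 0.78
T̂ = 0.78(81.0) + 0.22(62.34) = 63.180 + 13.7148 = 76.895 → 76.89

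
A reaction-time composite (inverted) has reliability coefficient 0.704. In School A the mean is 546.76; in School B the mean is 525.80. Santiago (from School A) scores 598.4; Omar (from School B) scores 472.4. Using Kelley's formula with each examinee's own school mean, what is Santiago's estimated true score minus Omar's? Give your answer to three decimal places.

T̂_Santiago = 0.704(598.4) + 0.296(546.76) = 583.11456
T̂_Omar = 0.704(472.4) + 0.296(525.80) = 488.20640
Difference = 583.11456 − 488.20640 = 94.90816

94.908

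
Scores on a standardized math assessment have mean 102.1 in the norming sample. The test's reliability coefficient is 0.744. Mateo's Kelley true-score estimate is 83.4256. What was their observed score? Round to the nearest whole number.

T̂ = ρX + (1 − ρ)μ  ⇒  X = (T̂ − (1 − ρ)μ) / ρ
X = (83.4256 − 0.256 × 102.1) / 0.744 = (83.4256 − 26.1376) / 0.744 = 57.2880 / 0.744 = 77.00

77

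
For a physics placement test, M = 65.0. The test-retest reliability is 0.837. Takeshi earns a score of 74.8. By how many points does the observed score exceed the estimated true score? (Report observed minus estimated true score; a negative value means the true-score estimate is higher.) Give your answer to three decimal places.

T̂ = ρX + (1 − ρ)μ
  = 0.837 × 74.8 + 0.163 × 65.0
  = 62.6076 + 10.5950
  = 73.20260
  ≈ 73.2026
X − T̂ = 74.8 − 73.2026 = 1.5974 → 1.597

1.597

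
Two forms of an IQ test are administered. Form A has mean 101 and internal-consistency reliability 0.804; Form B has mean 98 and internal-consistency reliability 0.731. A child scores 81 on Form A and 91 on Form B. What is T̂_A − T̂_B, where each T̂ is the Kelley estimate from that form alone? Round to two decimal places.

T̂_A = 0.804(81) + 0.196(101) = 84.9200
T̂_B = 0.731(91) + 0.269(98) = 92.8830
T̂_A − T̂_B = -7.9630

-7.96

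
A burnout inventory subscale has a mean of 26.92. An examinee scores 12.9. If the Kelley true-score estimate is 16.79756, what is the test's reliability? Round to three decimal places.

0.722

T̂ = ρX + (1 − ρ)μ  ⇒  T̂ − μ = ρ(X − μ)
ρ = (T̂ − μ)/(X − μ) = (16.79756 − 26.92) / (12.9 − 26.92) = -10.12244 / -14.02 = 0.72200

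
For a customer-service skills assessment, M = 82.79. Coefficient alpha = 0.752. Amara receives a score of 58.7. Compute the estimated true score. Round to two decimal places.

64.67

T̂ = ρX + (1 − ρ)μ
  = 0.752 × 58.7 + 0.248 × 82.79
  = 44.1424 + 20.53192
  = 64.674
  ≈ 64.67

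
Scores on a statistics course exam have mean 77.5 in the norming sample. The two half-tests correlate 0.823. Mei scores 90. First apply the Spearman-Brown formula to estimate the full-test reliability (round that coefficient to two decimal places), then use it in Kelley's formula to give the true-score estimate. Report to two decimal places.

88.75

Spearman-Brown: ρ = 2r/(1 + r) = 2(0.823)/(1 + 0.823) = 1.6460/1.823 = 0.9029 → 0.90
T̂ = ρX + (1 − ρ)μ
  = 0.90 × 90 + 0.10 × 77.5
  = 81.00 + 7.750
  = 88.750
  ≈ 88.75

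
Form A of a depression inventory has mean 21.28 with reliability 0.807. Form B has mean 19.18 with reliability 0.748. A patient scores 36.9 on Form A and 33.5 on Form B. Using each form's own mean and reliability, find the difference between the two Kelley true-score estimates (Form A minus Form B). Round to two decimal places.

T̂_A = 0.807(36.9) + 0.193(21.28) = 33.8853
T̂_B = 0.748(33.5) + 0.252(19.18) = 29.8914
T̂_A − T̂_B = 3.9940

3.99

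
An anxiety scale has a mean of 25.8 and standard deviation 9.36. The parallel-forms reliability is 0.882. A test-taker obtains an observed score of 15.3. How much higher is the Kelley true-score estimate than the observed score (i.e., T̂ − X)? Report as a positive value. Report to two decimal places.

1.24

T̂ = ρX + (1 − ρ)μ
  = 0.882 × 15.3 + 0.118 × 25.8
  = 13.4946 + 3.0444
  = 16.5390
  ≈ 16.539
T̂ − X = 16.539 − 15.3 = 1.239 → 1.24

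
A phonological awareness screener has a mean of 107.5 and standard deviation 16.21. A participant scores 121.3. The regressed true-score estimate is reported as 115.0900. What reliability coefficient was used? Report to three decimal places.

0.550

T̂ = ρX + (1 − ρ)μ  ⇒  T̂ − μ = ρ(X − μ)
ρ = (T̂ − μ)/(X − μ) = (115.0900 − 107.5) / (121.3 − 107.5) = 7.5900 / 13.8 = 0.55000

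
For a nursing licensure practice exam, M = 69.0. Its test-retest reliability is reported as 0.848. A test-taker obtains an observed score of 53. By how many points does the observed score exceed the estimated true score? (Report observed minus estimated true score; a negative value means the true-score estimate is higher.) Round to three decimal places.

-2.432

T̂ = 0.848(53) + 0.152(69.0) = 44.944 + 10.4880 = 55.43200 → 55.4320
X − T̂ = 53 − 55.4320 = -2.4320 → -2.432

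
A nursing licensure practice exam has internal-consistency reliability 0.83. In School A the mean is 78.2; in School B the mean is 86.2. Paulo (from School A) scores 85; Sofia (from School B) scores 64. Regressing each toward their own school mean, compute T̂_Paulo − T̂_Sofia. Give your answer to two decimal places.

T̂_Paulo = 0.83(85) + 0.17(78.2) = 83.8440
T̂_Sofia = 0.83(64) + 0.17(86.2) = 67.7740
Difference = 83.8440 − 67.7740 = 16.0700

16.07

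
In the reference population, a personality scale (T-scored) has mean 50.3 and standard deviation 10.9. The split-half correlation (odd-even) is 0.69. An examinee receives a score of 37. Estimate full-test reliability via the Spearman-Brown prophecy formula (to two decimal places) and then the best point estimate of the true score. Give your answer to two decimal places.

39.39

Spearman-Brown: ρ = 2r/(1 + r) = 2(0.69)/(1 + 0.69) = 1.380/1.69 = 0.8166 → 0.82
T̂ = ρX + (1 − ρ)μ
  = 0.82 × 37 + 0.18 × 50.3
  = 30.34 + 9.054
  = 39.394
  ≈ 39.39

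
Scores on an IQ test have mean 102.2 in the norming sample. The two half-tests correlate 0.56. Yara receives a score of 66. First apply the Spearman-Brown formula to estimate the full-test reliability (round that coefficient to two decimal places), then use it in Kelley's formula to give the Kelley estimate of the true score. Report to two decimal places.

Spearman-Brown: ρ = 2r/(1 + r) = 2(0.56)/(1 + 0.56) = 1.120/1.56 = 0.7179 → 0.72
Weight the observed score by reliability and the mean by (1 − reliability): T̂ = 0.72·66 + 0.28·102.2 = 47.52 + 28.616 = 76.136.

76.14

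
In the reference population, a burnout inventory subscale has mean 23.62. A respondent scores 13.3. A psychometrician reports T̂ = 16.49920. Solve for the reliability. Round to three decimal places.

T̂ = ρX + (1 − ρ)μ  ⇒  T̂ − μ = ρ(X − μ)
ρ = (T̂ − μ)/(X − μ) = (16.49920 − 23.62) / (13.3 − 23.62) = -7.12080 / -10.32 = 0.69000

0.690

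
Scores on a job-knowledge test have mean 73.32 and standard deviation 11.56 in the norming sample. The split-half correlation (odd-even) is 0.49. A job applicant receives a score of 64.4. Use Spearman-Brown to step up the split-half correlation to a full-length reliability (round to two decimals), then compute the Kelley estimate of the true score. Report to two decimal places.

67.43

Spearman-Brown: ρ = 2r/(1 + r) = 2(0.49)/(1 + 0.49) = 0.980/1.49 = 0.6577 → 0.66
T̂ = ρX + (1 − ρ)μ
  = 0.66 × 64.4 + 0.34 × 73.32
  = 42.504 + 24.9288
  = 67.433
  ≈ 67.43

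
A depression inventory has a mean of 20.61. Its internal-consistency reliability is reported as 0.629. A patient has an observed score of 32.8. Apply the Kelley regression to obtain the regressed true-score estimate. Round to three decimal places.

28.278

T̂ = ρX + (1 − ρ)μ
  = 0.629 × 32.8 + 0.371 × 20.61
  = 20.6312 + 7.64631
  = 28.2775
  ≈ 28.278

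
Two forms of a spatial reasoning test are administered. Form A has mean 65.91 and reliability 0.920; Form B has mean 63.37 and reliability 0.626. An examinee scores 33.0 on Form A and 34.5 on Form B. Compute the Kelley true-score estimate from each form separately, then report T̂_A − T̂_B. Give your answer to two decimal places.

-9.66

T̂_A = 0.920(33.0) + 0.080(65.91) = 35.6328
T̂_B = 0.626(34.5) + 0.374(63.37) = 45.2974
T̂_A − T̂_B = -9.6646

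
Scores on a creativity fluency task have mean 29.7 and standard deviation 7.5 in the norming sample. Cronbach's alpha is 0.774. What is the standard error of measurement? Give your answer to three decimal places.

SEM = SD · √(1 − ρ) = 7.5 × √0.226 = 7.5 × 0.4754 = 3.5655

3.565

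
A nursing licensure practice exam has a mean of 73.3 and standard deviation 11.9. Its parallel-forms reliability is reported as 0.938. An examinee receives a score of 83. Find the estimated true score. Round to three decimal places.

Kelley's formula gives T̂ = 0.938·83 + 0.062·73.3 = 77.854 + 4.5446 = 82.3986.

82.399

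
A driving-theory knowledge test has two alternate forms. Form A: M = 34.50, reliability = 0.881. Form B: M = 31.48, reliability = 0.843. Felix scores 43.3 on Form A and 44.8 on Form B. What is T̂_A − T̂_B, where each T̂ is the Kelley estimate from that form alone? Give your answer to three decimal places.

-0.456

T̂_A = 0.881(43.3) + 0.119(34.50) = 42.25280
T̂_B = 0.843(44.8) + 0.157(31.48) = 42.70876
T̂_A − T̂_B = -0.45596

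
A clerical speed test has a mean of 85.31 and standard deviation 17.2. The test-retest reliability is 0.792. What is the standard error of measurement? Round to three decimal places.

SEM = SD · √(1 − ρ) = 17.2 × √0.208 = 17.2 × 0.4561 = 7.8444

7.844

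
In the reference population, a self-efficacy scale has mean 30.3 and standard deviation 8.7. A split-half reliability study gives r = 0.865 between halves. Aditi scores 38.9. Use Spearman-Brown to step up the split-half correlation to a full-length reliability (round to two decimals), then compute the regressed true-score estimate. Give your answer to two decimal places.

Spearman-Brown: ρ = 2r/(1 + r) = 2(0.865)/(1 + 0.865) = 1.7300/1.865 = 0.9276 → 0.93
T̂ = 0.93(38.9) + 0.07(30.3) = 36.177 + 2.121 = 38.298 → 38.30

38.30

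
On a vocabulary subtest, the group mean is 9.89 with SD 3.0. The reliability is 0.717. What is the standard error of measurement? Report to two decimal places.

1.60

SEM = SD · √(1 − ρ) = 3.0 × √0.283 = 3.0 × 0.5320 = 1.596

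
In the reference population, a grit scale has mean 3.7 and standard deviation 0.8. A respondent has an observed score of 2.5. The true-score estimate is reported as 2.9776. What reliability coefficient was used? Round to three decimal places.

0.602

T̂ = ρX + (1 − ρ)μ  ⇒  T̂ − μ = ρ(X − μ)
ρ = (T̂ − μ)/(X − μ) = (2.9776 − 3.7) / (2.5 − 3.7) = -0.7224 / -1.2 = 0.60200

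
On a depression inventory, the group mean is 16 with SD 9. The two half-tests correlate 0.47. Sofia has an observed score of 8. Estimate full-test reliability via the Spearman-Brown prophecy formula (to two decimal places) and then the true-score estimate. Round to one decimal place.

10.9

Spearman-Brown: ρ = 2r/(1 + r) = 2(0.47)/(1 + 0.47) = 0.940/1.47 = 0.6395 → 0.64
T̂ = 0.64(8) + 0.36(16) = 5.12 + 5.76 = 10.88 → 10.9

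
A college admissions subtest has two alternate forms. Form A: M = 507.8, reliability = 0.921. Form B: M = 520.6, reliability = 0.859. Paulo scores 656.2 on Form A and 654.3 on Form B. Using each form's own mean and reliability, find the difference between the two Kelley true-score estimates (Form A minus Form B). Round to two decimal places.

9.03

T̂_A = 0.921(656.2) + 0.079(507.8) = 644.4764
T̂_B = 0.859(654.3) + 0.141(520.6) = 635.4483
T̂_A − T̂_B = 9.0281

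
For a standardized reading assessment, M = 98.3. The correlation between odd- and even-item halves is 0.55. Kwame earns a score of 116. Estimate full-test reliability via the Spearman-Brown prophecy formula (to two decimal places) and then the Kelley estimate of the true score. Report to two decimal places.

110.87

Spearman-Brown: ρ = 2r/(1 + r) = 2(0.55)/(1 + 0.55) = 1.100/1.55 = 0.7097 → 0.71
Kelley's formula gives T̂ = 0.71·116 + 0.29·98.3 = 82.36 + 28.507 = 110.867.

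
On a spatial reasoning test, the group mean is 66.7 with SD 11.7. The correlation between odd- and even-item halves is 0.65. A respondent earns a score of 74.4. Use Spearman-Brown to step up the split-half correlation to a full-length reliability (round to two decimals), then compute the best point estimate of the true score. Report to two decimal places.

72.78

Spearman-Brown: ρ = 2r/(1 + r) = 2(0.65)/(1 + 0.65) = 1.300/1.65 = 0.7879 → 0.79
Kelley's formula gives T̂ = 0.79·74.4 + 0.21·66.7 = 58.776 + 14.007 = 72.783.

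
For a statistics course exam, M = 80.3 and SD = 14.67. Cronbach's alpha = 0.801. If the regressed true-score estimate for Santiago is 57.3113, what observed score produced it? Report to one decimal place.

T̂ = ρX + (1 − ρ)μ  ⇒  X = (T̂ − (1 − ρ)μ) / ρ
X = (57.3113 − 0.199 × 80.3) / 0.801 = (57.3113 − 15.9797) / 0.801 = 41.3316 / 0.801 = 51.600

51.6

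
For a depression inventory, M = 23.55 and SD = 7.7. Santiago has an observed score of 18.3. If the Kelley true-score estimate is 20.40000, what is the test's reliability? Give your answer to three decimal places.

T̂ = ρX + (1 − ρ)μ  ⇒  T̂ − μ = ρ(X − μ)
ρ = (T̂ − μ)/(X − μ) = (20.40000 − 23.55) / (18.3 − 23.55) = -3.15000 / -5.25 = 0.60000

0.600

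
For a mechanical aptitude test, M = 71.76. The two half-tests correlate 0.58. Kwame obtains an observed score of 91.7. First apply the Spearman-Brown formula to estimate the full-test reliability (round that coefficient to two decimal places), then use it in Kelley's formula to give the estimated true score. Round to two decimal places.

Spearman-Brown: ρ = 2r/(1 + r) = 2(0.58)/(1 + 0.58) = 1.160/1.58 = 0.7342 → 0.73
Weight the observed score by reliability and the mean by (1 − reliability): T̂ = 0.73·91.7 + 0.27·71.76 = 66.941 + 19.3752 = 86.316.

86.32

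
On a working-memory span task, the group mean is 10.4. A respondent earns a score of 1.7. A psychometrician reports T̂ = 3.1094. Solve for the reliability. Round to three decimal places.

T̂ = ρX + (1 − ρ)μ  ⇒  T̂ − μ = ρ(X − μ)
ρ = (T̂ − μ)/(X − μ) = (3.1094 − 10.4) / (1.7 − 10.4) = -7.2906 / -8.7 = 0.83800

0.838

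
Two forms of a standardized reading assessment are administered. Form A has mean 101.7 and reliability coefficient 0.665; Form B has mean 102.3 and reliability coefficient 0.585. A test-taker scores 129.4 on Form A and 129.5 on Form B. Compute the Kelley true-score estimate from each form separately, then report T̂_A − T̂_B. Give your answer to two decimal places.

1.91

T̂_A = 0.665(129.4) + 0.335(101.7) = 120.1205
T̂_B = 0.585(129.5) + 0.415(102.3) = 118.2120
T̂_A − T̂_B = 1.9085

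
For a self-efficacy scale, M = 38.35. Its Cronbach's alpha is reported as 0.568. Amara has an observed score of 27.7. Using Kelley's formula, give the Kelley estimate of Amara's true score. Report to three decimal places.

32.301

Weight the observed score by reliability and the mean by (1 − reliability): T̂ = 0.568·27.7 + 0.432·38.35 = 15.7336 + 16.56720 = 32.3008.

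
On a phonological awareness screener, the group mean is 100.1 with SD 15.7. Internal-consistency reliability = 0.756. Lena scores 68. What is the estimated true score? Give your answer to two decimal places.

75.83

Weight the observed score by reliability and the mean by (1 − reliability): T̂ = 0.756·68 + 0.244·100.1 = 51.408 + 24.4244 = 75.832.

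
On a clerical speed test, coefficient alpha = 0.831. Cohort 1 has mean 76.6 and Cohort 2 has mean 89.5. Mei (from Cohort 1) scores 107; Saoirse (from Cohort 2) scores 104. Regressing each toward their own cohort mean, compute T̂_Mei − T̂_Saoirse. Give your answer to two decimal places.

0.31

T̂_Mei = 0.831(107) + 0.169(76.6) = 101.8624
T̂_Saoirse = 0.831(104) + 0.169(89.5) = 101.5495
Difference = 101.8624 − 101.5495 = 0.3129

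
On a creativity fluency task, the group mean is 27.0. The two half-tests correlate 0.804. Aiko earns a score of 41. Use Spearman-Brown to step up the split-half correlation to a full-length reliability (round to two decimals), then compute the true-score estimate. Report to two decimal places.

Spearman-Brown: ρ = 2r/(1 + r) = 2(0.804)/(1 + 0.804) = 1.6080/1.804 = 0.8914 → 0.89
Regress the observed score toward the mean by the unreliability: T̂ = 0.89·41 + 0.11·27.0 = 36.49 + 2.970 = 39.460.

39.46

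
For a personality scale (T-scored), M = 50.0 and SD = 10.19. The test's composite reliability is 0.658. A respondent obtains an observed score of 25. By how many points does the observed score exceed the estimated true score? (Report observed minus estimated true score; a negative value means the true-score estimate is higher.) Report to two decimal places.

-8.55

Kelley's formula gives T̂ = 0.658·25 + 0.342·50.0 = 16.450 + 17.1000 = 33.5500.
X − T̂ = 25 − 33.550 = -8.550 → -8.55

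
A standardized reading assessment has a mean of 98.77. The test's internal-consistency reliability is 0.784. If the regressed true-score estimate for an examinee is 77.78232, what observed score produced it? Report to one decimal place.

T̂ = ρX + (1 − ρ)μ  ⇒  X = (T̂ − (1 − ρ)μ) / ρ
X = (77.78232 − 0.216 × 98.77) / 0.784 = (77.78232 − 21.33432) / 0.784 = 56.44800 / 0.784 = 72.000

72.0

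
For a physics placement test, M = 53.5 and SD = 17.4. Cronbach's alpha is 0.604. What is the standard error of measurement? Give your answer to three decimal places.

SEM = SD · √(1 − ρ) = 17.4 × √0.396 = 17.4 × 0.6293 = 10.9496

10.950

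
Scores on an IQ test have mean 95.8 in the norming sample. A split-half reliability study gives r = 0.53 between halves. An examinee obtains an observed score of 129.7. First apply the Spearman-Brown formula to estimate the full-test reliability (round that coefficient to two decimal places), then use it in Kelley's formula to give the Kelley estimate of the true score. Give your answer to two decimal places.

Spearman-Brown: ρ = 2r/(1 + r) = 2(0.53)/(1 + 0.53) = 1.060/1.53 = 0.6928 → 0.69
Weight the observed score by reliability and the mean by (1 − reliability): T̂ = 0.69·129.7 + 0.31·95.8 = 89.493 + 29.698 = 119.191.

119.19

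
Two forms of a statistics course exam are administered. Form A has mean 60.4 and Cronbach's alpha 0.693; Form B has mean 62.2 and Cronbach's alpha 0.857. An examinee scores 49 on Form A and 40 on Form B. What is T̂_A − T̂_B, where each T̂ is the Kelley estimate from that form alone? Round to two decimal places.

T̂_A = 0.693(49) + 0.307(60.4) = 52.4998
T̂_B = 0.857(40) + 0.143(62.2) = 43.1746
T̂_A − T̂_B = 9.3252

9.33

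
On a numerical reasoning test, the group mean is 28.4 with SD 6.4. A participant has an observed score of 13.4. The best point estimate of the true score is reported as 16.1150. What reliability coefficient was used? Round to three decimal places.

0.819

T̂ = ρX + (1 − ρ)μ  ⇒  T̂ − μ = ρ(X − μ)
ρ = (T̂ − μ)/(X − μ) = (16.1150 − 28.4) / (13.4 − 28.4) = -12.2850 / -15.0 = 0.81900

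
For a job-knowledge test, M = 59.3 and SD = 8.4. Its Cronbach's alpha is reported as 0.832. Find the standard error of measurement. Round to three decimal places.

3.443

SEM = SD · √(1 − ρ) = 8.4 × √0.168 = 8.4 × 0.4099 = 3.4430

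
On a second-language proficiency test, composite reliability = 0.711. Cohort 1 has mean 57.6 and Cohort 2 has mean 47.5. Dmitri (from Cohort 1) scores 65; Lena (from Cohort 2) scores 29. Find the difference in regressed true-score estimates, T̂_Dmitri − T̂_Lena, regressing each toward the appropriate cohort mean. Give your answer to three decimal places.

T̂_Dmitri = 0.711(65) + 0.289(57.6) = 62.86140
T̂_Lena = 0.711(29) + 0.289(47.5) = 34.34650
Difference = 62.86140 − 34.34650 = 28.51490

28.515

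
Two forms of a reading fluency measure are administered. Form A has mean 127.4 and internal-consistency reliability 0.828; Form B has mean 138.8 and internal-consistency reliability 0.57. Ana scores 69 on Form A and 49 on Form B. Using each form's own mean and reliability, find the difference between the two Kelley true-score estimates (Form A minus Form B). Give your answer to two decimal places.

-8.57

T̂_A = 0.828(69) + 0.172(127.4) = 79.0448
T̂_B = 0.57(49) + 0.43(138.8) = 87.6140
T̂_A − T̂_B = -8.5692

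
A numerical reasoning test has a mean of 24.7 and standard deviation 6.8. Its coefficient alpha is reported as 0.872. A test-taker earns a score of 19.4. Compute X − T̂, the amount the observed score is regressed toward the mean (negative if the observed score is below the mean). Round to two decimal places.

T̂ = 0.872(19.4) + 0.128(24.7) = 16.9168 + 3.1616 = 20.0784 → 20.078
X − T̂ = 19.4 − 20.078 = -0.678 → -0.68

-0.68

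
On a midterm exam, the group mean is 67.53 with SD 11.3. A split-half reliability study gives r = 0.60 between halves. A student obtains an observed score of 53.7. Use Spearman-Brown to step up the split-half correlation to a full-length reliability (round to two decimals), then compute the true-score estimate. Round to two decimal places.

Spearman-Brown: ρ = 2r/(1 + r) = 2(0.60)/(1 + 0.60) = 1.200/1.60 = 0.7500 → 0.75
Regress the observed score toward the mean by the unreliability: T̂ = 0.75·53.7 + 0.25·67.53 = 40.275 + 16.8825 = 57.158.

57.16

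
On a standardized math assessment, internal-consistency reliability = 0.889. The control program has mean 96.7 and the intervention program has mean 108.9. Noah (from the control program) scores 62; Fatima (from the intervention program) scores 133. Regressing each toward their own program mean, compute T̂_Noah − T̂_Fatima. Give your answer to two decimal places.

-64.47

T̂_Noah = 0.889(62) + 0.111(96.7) = 65.8517
T̂_Fatima = 0.889(133) + 0.111(108.9) = 130.3249
Difference = 65.8517 − 130.3249 = -64.4732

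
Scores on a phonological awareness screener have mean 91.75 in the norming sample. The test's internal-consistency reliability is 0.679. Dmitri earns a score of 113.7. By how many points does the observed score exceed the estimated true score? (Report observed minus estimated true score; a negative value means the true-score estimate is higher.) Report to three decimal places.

Weight the observed score by reliability and the mean by (1 − reliability): T̂ = 0.679·113.7 + 0.321·91.75 = 77.2023 + 29.45175 = 106.65405.
X − T̂ = 113.7 − 106.6541 = 7.0459 → 7.046

7.046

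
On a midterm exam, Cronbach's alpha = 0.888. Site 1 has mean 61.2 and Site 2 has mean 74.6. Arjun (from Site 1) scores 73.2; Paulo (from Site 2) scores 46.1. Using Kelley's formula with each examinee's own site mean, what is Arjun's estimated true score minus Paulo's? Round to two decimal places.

22.56

T̂_Arjun = 0.888(73.2) + 0.112(61.2) = 71.8560
T̂_Paulo = 0.888(46.1) + 0.112(74.6) = 49.2920
Difference = 71.8560 − 49.2920 = 22.5640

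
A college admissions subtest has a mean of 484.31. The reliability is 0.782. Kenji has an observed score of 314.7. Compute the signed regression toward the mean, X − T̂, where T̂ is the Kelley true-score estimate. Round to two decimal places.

T̂ = 0.782(314.7) + 0.218(484.31) = 246.0954 + 105.57958 = 351.6750 → 351.675
X − T̂ = 314.7 − 351.675 = -36.975 → -36.97

-36.97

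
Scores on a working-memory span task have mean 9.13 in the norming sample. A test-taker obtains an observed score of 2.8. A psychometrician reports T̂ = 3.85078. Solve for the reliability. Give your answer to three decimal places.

T̂ = ρX + (1 − ρ)μ  ⇒  T̂ − μ = ρ(X − μ)
ρ = (T̂ − μ)/(X − μ) = (3.85078 − 9.13) / (2.8 − 9.13) = -5.27922 / -6.33 = 0.83400

0.834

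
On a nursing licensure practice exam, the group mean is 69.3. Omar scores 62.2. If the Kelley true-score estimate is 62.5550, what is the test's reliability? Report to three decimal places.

T̂ = ρX + (1 − ρ)μ  ⇒  T̂ − μ = ρ(X − μ)
ρ = (T̂ − μ)/(X − μ) = (62.5550 − 69.3) / (62.2 − 69.3) = -6.7450 / -7.1 = 0.95000

0.950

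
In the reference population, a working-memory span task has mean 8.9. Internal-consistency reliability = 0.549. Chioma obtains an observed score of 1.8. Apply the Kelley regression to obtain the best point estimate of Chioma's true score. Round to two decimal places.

Regress the observed score toward the mean by the unreliability: T̂ = 0.549·1.8 + 0.451·8.9 = 0.9882 + 4.0139 = 5.002.

5.00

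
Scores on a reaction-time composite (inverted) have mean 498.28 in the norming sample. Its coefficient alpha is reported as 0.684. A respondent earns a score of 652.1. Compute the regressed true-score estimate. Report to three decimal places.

603.493

T̂ = 0.684(652.1) + 0.316(498.28) = 446.0364 + 157.45648 = 603.4929 → 603.493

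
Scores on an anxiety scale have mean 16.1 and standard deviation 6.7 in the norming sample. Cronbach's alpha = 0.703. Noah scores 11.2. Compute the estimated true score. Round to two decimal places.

12.66

Regress the observed score toward the mean by the unreliability: T̂ = 0.703·11.2 + 0.297·16.1 = 7.8736 + 4.7817 = 12.655.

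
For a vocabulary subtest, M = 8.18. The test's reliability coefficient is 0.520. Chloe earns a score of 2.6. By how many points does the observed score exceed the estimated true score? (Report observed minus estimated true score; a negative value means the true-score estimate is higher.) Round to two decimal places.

Regress the observed score toward the mean by the unreliability: T̂ = 0.520·2.6 + 0.480·8.18 = 1.3520 + 3.92640 = 5.2784.
X − T̂ = 2.6 − 5.278 = -2.678 → -2.68

-2.68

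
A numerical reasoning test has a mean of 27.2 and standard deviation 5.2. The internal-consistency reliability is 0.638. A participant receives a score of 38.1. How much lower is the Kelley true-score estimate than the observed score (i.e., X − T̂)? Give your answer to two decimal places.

T̂ = ρX + (1 − ρ)μ
  = 0.638 × 38.1 + 0.362 × 27.2
  = 24.3078 + 9.8464
  = 34.1542
  ≈ 34.154
X − T̂ = 38.1 − 34.154 = 3.946 → 3.95

3.95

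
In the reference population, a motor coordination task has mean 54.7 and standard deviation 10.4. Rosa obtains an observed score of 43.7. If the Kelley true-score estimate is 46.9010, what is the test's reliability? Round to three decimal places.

T̂ = ρX + (1 − ρ)μ  ⇒  T̂ − μ = ρ(X − μ)
ρ = (T̂ − μ)/(X − μ) = (46.9010 − 54.7) / (43.7 − 54.7) = -7.7990 / -11.0 = 0.70900

0.709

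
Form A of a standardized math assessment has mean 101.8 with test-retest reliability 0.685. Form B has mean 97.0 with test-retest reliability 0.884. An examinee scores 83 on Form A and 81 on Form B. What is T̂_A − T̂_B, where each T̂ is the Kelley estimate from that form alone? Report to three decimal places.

6.066

T̂_A = 0.685(83) + 0.315(101.8) = 88.92200
T̂_B = 0.884(81) + 0.116(97.0) = 82.85600
T̂_A − T̂_B = 6.06600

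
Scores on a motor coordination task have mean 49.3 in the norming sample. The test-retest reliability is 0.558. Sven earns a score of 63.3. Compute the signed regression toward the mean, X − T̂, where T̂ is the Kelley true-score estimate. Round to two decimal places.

Kelley's formula gives T̂ = 0.558·63.3 + 0.442·49.3 = 35.3214 + 21.7906 = 57.1120.
X − T̂ = 63.3 − 57.112 = 6.188 → 6.19

6.19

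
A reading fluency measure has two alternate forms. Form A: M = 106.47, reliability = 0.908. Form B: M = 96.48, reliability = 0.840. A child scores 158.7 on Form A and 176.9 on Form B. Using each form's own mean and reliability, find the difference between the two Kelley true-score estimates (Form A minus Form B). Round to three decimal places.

-10.138

T̂_A = 0.908(158.7) + 0.092(106.47) = 153.89484
T̂_B = 0.840(176.9) + 0.160(96.48) = 164.03280
T̂_A − T̂_B = -10.13796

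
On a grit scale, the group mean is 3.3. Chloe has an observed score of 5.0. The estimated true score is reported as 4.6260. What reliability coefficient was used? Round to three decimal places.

T̂ = ρX + (1 − ρ)μ  ⇒  T̂ − μ = ρ(X − μ)
ρ = (T̂ − μ)/(X − μ) = (4.6260 − 3.3) / (5.0 − 3.3) = 1.3260 / 1.7 = 0.78000

0.780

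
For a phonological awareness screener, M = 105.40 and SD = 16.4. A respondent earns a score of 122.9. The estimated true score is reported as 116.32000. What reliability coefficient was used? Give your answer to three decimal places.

T̂ = ρX + (1 − ρ)μ  ⇒  T̂ − μ = ρ(X − μ)
ρ = (T̂ − μ)/(X − μ) = (116.32000 − 105.40) / (122.9 − 105.40) = 10.92000 / 17.50 = 0.62400

0.624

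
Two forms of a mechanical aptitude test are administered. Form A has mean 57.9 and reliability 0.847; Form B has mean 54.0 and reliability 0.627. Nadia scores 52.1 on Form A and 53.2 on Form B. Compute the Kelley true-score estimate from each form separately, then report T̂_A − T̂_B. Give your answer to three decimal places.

-0.511

T̂_A = 0.847(52.1) + 0.153(57.9) = 52.98740
T̂_B = 0.627(53.2) + 0.373(54.0) = 53.49840
T̂_A − T̂_B = -0.51100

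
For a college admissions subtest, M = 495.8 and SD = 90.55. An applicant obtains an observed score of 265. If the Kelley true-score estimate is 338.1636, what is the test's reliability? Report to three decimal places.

T̂ = ρX + (1 − ρ)μ  ⇒  T̂ − μ = ρ(X − μ)
ρ = (T̂ − μ)/(X − μ) = (338.1636 − 495.8) / (265 − 495.8) = -157.6364 / -230.8 = 0.68300

0.683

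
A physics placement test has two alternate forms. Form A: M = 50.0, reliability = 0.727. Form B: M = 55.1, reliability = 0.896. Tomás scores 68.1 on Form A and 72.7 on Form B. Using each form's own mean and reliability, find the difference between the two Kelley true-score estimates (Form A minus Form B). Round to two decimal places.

T̂_A = 0.727(68.1) + 0.273(50.0) = 63.1587
T̂_B = 0.896(72.7) + 0.104(55.1) = 70.8696
T̂_A − T̂_B = -7.7109

-7.71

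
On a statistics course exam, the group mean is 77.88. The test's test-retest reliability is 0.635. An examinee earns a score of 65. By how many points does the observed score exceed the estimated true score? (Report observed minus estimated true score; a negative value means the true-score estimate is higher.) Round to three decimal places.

-4.701

T̂ = 0.635(65) + 0.365(77.88) = 41.275 + 28.42620 = 69.70120 → 69.7012
X − T̂ = 65 − 69.7012 = -4.7012 → -4.701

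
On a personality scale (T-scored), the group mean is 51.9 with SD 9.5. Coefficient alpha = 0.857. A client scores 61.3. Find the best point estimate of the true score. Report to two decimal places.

T̂ = ρX + (1 − ρ)μ
  = 0.857 × 61.3 + 0.143 × 51.9
  = 52.5341 + 7.4217
  = 59.956
  ≈ 59.96

59.96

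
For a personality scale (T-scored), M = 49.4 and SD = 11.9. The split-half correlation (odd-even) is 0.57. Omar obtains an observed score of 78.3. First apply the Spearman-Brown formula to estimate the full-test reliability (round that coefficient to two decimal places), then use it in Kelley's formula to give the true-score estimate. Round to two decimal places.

70.50

Spearman-Brown: ρ = 2r/(1 + r) = 2(0.57)/(1 + 0.57) = 1.140/1.57 = 0.7261 → 0.73
T̂ = 0.73(78.3) + 0.27(49.4) = 57.159 + 13.338 = 70.497 → 70.50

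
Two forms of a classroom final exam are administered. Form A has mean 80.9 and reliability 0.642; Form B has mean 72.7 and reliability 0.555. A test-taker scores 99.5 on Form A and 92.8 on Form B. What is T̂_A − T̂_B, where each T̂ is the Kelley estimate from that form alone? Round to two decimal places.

8.99

T̂_A = 0.642(99.5) + 0.358(80.9) = 92.8412
T̂_B = 0.555(92.8) + 0.445(72.7) = 83.8555
T̂_A − T̂_B = 8.9857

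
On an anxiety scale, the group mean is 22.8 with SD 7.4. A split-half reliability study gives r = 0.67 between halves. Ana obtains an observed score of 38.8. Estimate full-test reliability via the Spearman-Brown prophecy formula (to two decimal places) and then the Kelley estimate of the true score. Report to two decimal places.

35.60

Spearman-Brown: ρ = 2r/(1 + r) = 2(0.67)/(1 + 0.67) = 1.340/1.67 = 0.8024 → 0.80
T̂ = 0.80(38.8) + 0.20(22.8) = 31.040 + 4.560 = 35.600 → 35.60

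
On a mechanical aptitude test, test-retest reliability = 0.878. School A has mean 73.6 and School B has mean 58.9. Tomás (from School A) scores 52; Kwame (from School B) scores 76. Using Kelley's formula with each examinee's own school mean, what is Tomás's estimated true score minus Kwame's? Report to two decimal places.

T̂_Tomás = 0.878(52) + 0.122(73.6) = 54.6352
T̂_Kwame = 0.878(76) + 0.122(58.9) = 73.9138
Difference = 54.6352 − 73.9138 = -19.2786

-19.28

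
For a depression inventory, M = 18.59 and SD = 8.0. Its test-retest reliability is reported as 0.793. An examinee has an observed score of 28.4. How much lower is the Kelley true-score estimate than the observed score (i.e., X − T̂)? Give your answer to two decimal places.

T̂ = 0.793(28.4) + 0.207(18.59) = 22.5212 + 3.84813 = 26.3693 → 26.369
X − T̂ = 28.4 − 26.369 = 2.031 → 2.03

2.03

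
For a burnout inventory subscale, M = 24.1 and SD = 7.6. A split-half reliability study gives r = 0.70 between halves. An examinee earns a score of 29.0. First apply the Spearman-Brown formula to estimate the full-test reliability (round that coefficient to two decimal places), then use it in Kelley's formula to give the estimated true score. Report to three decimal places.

Spearman-Brown: ρ = 2r/(1 + r) = 2(0.70)/(1 + 0.70) = 1.400/1.70 = 0.8235 → 0.82
T̂ = ρX + (1 − ρ)μ
  = 0.82 × 29.0 + 0.18 × 24.1
  = 23.780 + 4.338
  = 28.1180
  ≈ 28.118

28.118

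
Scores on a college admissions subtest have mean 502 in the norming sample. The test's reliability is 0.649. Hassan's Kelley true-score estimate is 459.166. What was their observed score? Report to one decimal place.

T̂ = ρX + (1 − ρ)μ  ⇒  X = (T̂ − (1 − ρ)μ) / ρ
X = (459.166 − 0.351 × 502) / 0.649 = (459.166 − 176.202) / 0.649 = 282.964 / 0.649 = 436.000

436.0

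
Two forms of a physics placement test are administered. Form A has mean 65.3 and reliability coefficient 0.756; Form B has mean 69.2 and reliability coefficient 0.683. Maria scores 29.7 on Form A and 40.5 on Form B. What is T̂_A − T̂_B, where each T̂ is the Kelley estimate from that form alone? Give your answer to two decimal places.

T̂_A = 0.756(29.7) + 0.244(65.3) = 38.3864
T̂_B = 0.683(40.5) + 0.317(69.2) = 49.5979
T̂_A − T̂_B = -11.2115

-11.21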